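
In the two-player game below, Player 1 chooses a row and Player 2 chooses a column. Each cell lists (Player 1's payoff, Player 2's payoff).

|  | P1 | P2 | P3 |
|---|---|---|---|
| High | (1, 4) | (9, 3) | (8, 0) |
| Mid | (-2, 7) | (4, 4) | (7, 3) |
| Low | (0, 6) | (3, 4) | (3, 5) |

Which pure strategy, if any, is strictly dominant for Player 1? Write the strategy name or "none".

High

High vs Mid: P1: 1>-2, P2: 9>4, P3: 8>7.
High vs Low: P1: 1>0, P2: 9>3, P3: 8>3.
High strictly beats every other strategy against every opponent action, so it is strictly dominant.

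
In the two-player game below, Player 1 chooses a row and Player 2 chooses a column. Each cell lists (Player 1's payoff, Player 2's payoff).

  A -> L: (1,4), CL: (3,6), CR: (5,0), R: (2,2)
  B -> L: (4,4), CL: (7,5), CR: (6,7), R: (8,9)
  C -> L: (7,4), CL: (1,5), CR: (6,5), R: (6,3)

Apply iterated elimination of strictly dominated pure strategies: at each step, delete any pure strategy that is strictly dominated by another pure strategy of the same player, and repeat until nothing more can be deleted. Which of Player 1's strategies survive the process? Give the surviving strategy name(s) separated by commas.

Player 1's strategy A is strictly dominated by B (L: 4>1, CL: 7>3, CR: 6>5, R: 8>2) and is removed.
For Player 2, CL strictly dominates L on the remaining rows (B: 5>4, C: 5>4); eliminate L.
Among the remaining strategies, none is strictly dominated by another pure strategy of the same player, so the elimination stops.
Surviving strategies — Player 1: {B, C}; Player 2: {CL, CR, R}.

B, C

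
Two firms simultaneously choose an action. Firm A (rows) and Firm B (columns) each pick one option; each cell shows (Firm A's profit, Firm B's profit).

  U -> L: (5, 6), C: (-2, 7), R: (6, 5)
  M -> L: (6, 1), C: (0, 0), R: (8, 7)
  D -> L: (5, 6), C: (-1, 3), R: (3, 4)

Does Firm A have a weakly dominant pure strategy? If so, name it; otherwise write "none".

M vs U: L: 6>5, C: 0>-2, R: 8>6.
M vs D: L: 6>5, C: 0>-1, R: 8>3.
M is at least as good as every other strategy against every opponent action, so it is weakly dominant.

M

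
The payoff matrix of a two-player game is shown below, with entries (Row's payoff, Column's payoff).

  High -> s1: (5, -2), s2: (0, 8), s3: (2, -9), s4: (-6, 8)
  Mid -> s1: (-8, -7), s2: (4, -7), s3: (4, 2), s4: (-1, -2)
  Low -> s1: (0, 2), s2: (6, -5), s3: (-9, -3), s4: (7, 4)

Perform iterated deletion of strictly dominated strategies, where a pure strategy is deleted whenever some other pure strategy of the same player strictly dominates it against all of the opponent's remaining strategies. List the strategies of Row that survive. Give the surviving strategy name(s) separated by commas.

Mid, Low

Column s1 is eliminated: s4 beats it against every remaining row (High: 8>-2, Mid: -2>-7, Low: 4>2).
Row High is eliminated: Mid beats it against every remaining column (s2: 4>0, s3: 4>2, s4: -1>-6).
For Column, s3 strictly dominates s2 on the remaining rows (Mid: 2>-7, Low: -3>-5); eliminate s2.
Among the remaining strategies, none is strictly dominated by another pure strategy of the same player, so the elimination stops.
Surviving strategies — Row: {Mid, Low}; Column: {s3, s4}.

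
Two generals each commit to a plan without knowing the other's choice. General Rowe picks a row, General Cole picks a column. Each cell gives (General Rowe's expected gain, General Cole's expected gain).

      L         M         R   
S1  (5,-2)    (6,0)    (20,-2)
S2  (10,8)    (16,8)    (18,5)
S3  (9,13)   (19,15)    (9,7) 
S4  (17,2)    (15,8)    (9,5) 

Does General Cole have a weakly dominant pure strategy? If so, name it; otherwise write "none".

M vs L: S1: 0>-2, S2: 8=8, S3: 15>13, S4: 8>2.
M vs R: S1: 0>-2, S2: 8>5, S3: 15>7, S4: 8>5.
M is at least as good as every other strategy against every opponent action, so it is weakly dominant.

M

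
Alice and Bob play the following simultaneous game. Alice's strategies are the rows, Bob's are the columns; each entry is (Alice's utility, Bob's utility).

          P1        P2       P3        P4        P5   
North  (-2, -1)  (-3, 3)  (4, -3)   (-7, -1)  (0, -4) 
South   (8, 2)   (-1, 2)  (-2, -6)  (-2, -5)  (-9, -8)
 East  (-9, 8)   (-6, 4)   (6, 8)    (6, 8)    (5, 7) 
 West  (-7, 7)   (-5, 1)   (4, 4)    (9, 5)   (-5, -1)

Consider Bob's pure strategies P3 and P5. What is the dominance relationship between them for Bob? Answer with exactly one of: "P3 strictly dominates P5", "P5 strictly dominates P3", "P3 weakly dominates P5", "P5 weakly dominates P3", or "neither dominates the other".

P3's payoffs vs P5's, by Alice's action — North: -3>-4, South: -6>-8, East: 8>7, West: 4>-1.
Every comparison favours P3, so P3 strictly dominates P5.

P3 strictly dominates P5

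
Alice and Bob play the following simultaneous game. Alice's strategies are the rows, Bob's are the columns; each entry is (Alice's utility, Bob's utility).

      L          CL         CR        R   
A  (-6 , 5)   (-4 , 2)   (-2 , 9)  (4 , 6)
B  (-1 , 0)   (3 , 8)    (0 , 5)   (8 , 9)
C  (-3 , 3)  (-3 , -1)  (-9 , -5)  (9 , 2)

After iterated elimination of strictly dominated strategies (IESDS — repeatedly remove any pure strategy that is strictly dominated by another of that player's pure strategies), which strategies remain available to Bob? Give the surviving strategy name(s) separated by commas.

L, R

Alice's strategy A is strictly dominated by B (L: -1>-6, CL: 3>-4, CR: 0>-2, R: 8>4) and is removed.
For Bob, R strictly dominates CL on the remaining rows (B: 9>8, C: 2>-1); eliminate CL.
For Bob, R strictly dominates CR on the remaining rows (B: 9>5, C: 2>-5); eliminate CR.
Among the remaining strategies, none is strictly dominated by another pure strategy of the same player, so the elimination stops.
Surviving strategies — Alice: {B, C}; Bob: {L, R}.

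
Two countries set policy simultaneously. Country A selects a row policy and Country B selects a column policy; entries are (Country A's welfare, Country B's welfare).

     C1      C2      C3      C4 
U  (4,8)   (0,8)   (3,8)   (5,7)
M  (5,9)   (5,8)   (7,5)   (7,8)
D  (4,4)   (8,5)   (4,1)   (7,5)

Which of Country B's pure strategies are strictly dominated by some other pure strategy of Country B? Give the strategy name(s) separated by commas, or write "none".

C1 is not dominated — it holds its own against C2 at U (8=8); C3 at U (8=8); C4 at U (8>7).
C2 is not dominated — it holds its own against C1 at U (8=8); C3 at U (8=8); C4 at U (8>7).
C3: no other strategy beats it everywhere (C1 at U (8=8); C2 at U (8=8); C4 at U (8>7)).
C4: no other strategy beats it everywhere (C1 at D (5>4); C2 at M (8=8); C3 at M (8>5)).

none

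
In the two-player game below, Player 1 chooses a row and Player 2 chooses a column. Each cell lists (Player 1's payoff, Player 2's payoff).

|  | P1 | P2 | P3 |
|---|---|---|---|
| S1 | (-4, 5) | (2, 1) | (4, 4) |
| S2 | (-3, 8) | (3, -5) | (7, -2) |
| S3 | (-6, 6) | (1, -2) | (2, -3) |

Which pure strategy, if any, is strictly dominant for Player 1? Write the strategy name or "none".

S2

S2 vs S1: P1: -3>-4, P2: 3>2, P3: 7>4.
S2 vs S3: P1: -3>-6, P2: 3>1, P3: 7>2.
S2 strictly beats every other strategy against every opponent action, so it is strictly dominant.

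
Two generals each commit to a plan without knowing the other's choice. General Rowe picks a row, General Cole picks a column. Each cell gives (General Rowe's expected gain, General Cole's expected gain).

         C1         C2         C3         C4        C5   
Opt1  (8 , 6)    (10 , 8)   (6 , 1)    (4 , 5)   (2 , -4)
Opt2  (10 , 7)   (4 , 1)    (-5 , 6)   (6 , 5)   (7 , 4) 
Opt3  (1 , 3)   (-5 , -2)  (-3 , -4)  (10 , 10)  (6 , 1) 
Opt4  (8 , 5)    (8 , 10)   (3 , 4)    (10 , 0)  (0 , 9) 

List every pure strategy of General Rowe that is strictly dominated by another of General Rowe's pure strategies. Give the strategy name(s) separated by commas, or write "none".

Nothing dominates Opt1: Opt2 at C2 (10>4); Opt3 at C1 (8>1); Opt4 at C1 (8=8).
Nothing dominates Opt2: Opt1 at C1 (10>8); Opt3 at C1 (10>1); Opt4 at C1 (10>8).
Nothing dominates Opt3: Opt1 at C4 (10>4); Opt2 at C3 (-3>-5); Opt4 at C4 (10=10).
Nothing dominates Opt4: Opt1 at C1 (8=8); Opt2 at C2 (8>4); Opt3 at C1 (8>1).

none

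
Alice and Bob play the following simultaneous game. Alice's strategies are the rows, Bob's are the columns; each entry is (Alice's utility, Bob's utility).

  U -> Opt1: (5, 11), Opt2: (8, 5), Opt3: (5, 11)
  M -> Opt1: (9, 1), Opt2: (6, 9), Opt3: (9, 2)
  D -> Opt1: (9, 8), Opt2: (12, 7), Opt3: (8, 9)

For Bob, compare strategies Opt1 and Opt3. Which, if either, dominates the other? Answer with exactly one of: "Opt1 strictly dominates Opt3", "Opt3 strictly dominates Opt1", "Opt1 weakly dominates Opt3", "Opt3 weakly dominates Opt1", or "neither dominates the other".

Opt1's payoffs vs Opt3's, by Alice's action — U: 11=11, M: 1<2, D: 8<9.
Opt3 is at least as good everywhere and strictly better somewhere (tied at U), so Opt3 weakly dominates Opt1.

Opt3 weakly dominates Opt1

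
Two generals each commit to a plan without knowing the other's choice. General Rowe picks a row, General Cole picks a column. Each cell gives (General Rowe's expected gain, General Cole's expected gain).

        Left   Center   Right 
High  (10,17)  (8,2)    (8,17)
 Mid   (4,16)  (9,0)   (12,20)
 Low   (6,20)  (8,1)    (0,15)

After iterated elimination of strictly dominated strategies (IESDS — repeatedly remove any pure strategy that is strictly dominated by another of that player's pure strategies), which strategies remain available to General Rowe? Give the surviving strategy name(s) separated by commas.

High, Mid

Column Center is eliminated: Left beats it against every remaining row (High: 17>2, Mid: 16>0, Low: 20>1).
General Rowe's strategy Low is strictly dominated by High (Left: 10>6, Right: 8>0) and is removed.
Among the remaining strategies, none is strictly dominated by another pure strategy of the same player, so the elimination stops.
Surviving strategies — General Rowe: {High, Mid}; General Cole: {Left, Right}.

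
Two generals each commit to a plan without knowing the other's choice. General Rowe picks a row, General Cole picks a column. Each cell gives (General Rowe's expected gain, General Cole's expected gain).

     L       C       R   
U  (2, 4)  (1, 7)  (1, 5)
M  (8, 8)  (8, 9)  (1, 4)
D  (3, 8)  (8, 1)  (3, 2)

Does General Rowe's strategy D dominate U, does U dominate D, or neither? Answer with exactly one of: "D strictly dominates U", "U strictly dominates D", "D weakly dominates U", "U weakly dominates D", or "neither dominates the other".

D strictly dominates U

Compare D to U across each opponent action: L: 3>2, C: 8>1, R: 3>1.
Every comparison favours D, so D strictly dominates U.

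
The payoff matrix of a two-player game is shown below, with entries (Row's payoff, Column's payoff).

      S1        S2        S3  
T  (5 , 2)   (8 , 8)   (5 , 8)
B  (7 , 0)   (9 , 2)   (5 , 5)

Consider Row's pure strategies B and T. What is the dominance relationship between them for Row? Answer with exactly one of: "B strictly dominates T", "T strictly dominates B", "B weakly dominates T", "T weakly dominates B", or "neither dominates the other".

B's payoffs vs T's, by Column's action — S1: 7>5, S2: 9>8, S3: 5=5.
B is at least as good everywhere and strictly better somewhere (tied only at S3), so B weakly but not strictly dominates T.

B weakly dominates T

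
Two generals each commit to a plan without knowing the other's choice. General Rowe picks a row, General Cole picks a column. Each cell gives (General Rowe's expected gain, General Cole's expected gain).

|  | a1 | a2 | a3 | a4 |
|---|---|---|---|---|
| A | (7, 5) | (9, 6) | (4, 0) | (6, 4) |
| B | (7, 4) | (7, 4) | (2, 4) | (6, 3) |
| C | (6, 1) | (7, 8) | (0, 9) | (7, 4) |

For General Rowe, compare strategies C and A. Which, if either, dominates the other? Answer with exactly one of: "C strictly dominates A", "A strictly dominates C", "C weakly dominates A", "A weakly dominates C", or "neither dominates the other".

neither dominates the other

Compare C to A across each opponent action: a1: 6<7, a2: 7<9, a3: 0<4, a4: 7>6.
C does better at a4 but worse at a1, a2, a3; neither strategy dominates the other.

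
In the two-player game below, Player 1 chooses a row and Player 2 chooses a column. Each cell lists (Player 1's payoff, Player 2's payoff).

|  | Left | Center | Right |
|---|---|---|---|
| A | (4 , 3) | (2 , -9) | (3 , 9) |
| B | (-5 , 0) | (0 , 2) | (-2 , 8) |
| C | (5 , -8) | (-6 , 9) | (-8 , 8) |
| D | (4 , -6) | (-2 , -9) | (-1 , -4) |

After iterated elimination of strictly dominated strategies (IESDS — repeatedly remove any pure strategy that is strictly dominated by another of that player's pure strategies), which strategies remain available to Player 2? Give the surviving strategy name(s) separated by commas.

Right

For Player 1, A strictly dominates B on the remaining columns (Left: 4>-5, Center: 2>0, Right: 3>-2); eliminate B.
For Player 2, Right strictly dominates Left on the remaining rows (A: 9>3, C: 8>-8, D: -4>-6); eliminate Left.
Row C is eliminated: A beats it against every remaining column (Center: 2>-6, Right: 3>-8).
For Player 1, A strictly dominates D on the remaining columns (Center: 2>-2, Right: 3>-1); eliminate D.
Player 2's strategy Center is strictly dominated by Right (A: 9>-9) and is removed.
Among the remaining strategies, none is strictly dominated by another pure strategy of the same player, so the elimination stops.
Surviving strategies — Player 1: {A}; Player 2: {Right}.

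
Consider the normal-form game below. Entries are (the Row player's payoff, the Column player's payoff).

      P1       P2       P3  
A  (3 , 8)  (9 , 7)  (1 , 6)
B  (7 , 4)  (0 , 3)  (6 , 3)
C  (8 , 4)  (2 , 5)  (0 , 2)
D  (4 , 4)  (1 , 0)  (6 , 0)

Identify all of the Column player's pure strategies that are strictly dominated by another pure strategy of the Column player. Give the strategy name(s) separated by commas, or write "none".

Nothing dominates P1: P2 at A (8>7); P3 at A (8>6).
Nothing dominates P2: P1 at C (5>4); P3 at A (7>6).
P1 strictly dominates P3 — A: 8>6, B: 4>3, C: 4>2, D: 4>0.

P3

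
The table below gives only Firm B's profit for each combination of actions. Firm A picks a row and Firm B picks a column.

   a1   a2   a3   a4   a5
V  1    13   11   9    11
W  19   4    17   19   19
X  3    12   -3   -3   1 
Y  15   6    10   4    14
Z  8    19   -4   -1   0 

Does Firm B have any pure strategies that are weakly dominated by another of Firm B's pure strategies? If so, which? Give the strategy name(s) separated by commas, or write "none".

a3, a4

a1 is not dominated — it holds its own against a2 at W (19>4); a3 at W (19>17); a4 at X (3>-3); a5 at X (3>1).
a2 is not dominated — it holds its own against a1 at V (13>1); a3 at V (13>11); a4 at V (13>9); a5 at V (13>11).
a3 is weakly dominated by a5 (V: 11=11, W: 19>17, X: 1>-3, Y: 14>10, Z: 0>-4).
a4 is weakly dominated by a5 (V: 11>9, W: 19=19, X: 1>-3, Y: 14>4, Z: 0>-1).
a5: no other strategy beats it everywhere (a1 at V (11>1); a2 at W (19>4); a3 at W (19>17); a4 at V (11>9)).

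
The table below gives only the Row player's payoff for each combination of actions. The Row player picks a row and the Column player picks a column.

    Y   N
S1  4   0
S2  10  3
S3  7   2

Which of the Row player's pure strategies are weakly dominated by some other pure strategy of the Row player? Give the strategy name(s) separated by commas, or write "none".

S1: dominated, since S2 does at least as well everywhere (Y: 10>4, N: 3>0).
Nothing dominates S2: S1 at Y (10>4); S3 at Y (10>7).
S2 weakly dominates S3 — Y: 10>7, N: 3>2.

S1, S3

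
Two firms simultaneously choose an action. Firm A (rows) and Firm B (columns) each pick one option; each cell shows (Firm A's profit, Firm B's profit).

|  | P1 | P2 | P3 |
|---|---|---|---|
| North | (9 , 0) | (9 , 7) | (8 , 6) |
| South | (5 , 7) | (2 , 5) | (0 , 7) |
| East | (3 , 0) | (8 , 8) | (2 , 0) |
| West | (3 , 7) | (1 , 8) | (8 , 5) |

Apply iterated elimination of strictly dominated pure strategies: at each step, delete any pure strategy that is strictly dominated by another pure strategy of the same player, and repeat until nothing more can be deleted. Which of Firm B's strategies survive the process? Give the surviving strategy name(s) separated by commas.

P2

For Firm A, North strictly dominates South on the remaining columns (P1: 9>5, P2: 9>2, P3: 8>0); eliminate South.
Row East is eliminated: North beats it against every remaining column (P1: 9>3, P2: 9>8, P3: 8>2).
Firm B's strategy P1 is strictly dominated by P2 (North: 7>0, West: 8>7) and is removed.
Column P3 is eliminated: P2 beats it against every remaining row (North: 7>6, West: 8>5).
For Firm A, North strictly dominates West on the remaining columns (P2: 9>1); eliminate West.
Among the remaining strategies, none is strictly dominated by another pure strategy of the same player, so the elimination stops.
Surviving strategies — Firm A: {North}; Firm B: {P2}.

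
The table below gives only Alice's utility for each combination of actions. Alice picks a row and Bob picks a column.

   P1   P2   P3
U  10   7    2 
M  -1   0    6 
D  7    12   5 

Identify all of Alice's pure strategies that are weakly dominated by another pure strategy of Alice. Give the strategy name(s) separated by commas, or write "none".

none

Nothing dominates U: M at P1 (10>-1); D at P1 (10>7).
Nothing dominates M: U at P3 (6>2); D at P3 (6>5).
Nothing dominates D: U at P2 (12>7); M at P1 (7>-1).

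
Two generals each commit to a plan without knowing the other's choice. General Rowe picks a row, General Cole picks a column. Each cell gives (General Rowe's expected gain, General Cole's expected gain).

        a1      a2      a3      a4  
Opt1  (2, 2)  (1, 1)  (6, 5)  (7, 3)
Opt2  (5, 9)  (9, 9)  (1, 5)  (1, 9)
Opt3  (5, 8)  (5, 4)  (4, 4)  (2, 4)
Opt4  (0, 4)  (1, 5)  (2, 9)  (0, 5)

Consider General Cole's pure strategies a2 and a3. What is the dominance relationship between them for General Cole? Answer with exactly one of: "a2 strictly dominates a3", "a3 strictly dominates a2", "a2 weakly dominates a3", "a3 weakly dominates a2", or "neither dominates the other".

neither dominates the other

Compare a2 to a3 across each choice by General Rowe: Opt1: 1<5, Opt2: 9>5, Opt3: 4=4, Opt4: 5<9.
a2 does better at Opt2 but worse at Opt1, Opt4; neither strategy dominates the other.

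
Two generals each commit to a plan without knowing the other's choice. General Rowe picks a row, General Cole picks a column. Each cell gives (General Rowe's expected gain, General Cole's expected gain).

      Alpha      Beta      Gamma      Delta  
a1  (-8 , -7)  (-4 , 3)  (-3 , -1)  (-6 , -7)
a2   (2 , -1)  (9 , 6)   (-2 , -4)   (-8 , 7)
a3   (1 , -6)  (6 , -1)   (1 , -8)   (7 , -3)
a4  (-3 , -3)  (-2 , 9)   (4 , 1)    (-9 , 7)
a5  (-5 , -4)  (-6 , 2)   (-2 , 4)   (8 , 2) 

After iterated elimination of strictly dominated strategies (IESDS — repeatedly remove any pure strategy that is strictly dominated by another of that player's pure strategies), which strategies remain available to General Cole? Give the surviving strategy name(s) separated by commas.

Beta, Gamma, Delta

Row a1 is eliminated: a3 beats it against every remaining column (Alpha: 1>-8, Beta: 6>-4, Gamma: 1>-3, Delta: 7>-6).
For General Cole, Beta strictly dominates Alpha on the remaining rows (a2: 6>-1, a3: -1>-6, a4: 9>-3, a5: 2>-4); eliminate Alpha.
Among the remaining strategies, none is strictly dominated by another pure strategy of the same player, so the elimination stops.
Surviving strategies — General Rowe: {a2, a3, a4, a5}; General Cole: {Beta, Gamma, Delta}.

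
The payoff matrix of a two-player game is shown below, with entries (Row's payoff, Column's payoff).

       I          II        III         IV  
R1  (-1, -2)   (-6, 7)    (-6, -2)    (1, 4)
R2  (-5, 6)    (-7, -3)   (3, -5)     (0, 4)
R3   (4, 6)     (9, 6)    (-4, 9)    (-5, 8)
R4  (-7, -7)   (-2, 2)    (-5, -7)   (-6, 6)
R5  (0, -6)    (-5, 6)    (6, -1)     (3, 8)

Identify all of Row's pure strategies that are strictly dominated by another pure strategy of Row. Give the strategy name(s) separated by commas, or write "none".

R1: dominated, since R5 does at least as well everywhere (I: 0>-1, II: -5>-6, III: 6>-6, IV: 3>1).
R2 is strictly dominated by R5 (I: 0>-5, II: -5>-7, III: 6>3, IV: 3>0).
R3 is not dominated — it holds its own against R1 at I (4>-1); R2 at I (4>-5); R4 at I (4>-7); R5 at I (4>0).
R4 is strictly dominated by R3 (I: 4>-7, II: 9>-2, III: -4>-5, IV: -5>-6).
Nothing dominates R5: R1 at I (0>-1); R2 at I (0>-5); R3 at III (6>-4); R4 at I (0>-7).

R1, R2, R4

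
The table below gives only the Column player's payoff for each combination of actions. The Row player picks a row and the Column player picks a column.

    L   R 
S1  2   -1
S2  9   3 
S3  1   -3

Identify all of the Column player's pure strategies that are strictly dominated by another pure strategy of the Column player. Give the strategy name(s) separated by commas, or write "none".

R

Nothing dominates L: R at S1 (2>-1).
R is strictly dominated by L (S1: 2>-1, S2: 9>3, S3: 1>-3).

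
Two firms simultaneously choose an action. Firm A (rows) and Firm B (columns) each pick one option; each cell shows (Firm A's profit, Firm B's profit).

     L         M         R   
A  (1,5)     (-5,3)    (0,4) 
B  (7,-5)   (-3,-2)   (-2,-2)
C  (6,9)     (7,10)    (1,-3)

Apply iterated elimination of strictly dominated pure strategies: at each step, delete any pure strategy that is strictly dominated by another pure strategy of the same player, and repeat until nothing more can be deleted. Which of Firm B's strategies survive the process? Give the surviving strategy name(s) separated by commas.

Row A is eliminated: C beats it against every remaining column (L: 6>1, M: 7>-5, R: 1>0).
For Firm B, M strictly dominates L on the remaining rows (B: -2>-5, C: 10>9); eliminate L.
Row B is eliminated: C beats it against every remaining column (M: 7>-3, R: 1>-2).
For Firm B, M strictly dominates R on the remaining rows (C: 10>-3); eliminate R.
Among the remaining strategies, none is strictly dominated by another pure strategy of the same player, so the elimination stops.
Surviving strategies — Firm A: {C}; Firm B: {M}.

M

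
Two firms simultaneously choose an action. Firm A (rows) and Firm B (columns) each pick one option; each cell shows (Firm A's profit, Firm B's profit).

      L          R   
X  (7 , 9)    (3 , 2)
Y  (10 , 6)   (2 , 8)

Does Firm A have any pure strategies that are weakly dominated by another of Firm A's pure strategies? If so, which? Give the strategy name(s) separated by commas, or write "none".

none

Nothing dominates X: Y at R (3>2).
Nothing dominates Y: X at L (10>7).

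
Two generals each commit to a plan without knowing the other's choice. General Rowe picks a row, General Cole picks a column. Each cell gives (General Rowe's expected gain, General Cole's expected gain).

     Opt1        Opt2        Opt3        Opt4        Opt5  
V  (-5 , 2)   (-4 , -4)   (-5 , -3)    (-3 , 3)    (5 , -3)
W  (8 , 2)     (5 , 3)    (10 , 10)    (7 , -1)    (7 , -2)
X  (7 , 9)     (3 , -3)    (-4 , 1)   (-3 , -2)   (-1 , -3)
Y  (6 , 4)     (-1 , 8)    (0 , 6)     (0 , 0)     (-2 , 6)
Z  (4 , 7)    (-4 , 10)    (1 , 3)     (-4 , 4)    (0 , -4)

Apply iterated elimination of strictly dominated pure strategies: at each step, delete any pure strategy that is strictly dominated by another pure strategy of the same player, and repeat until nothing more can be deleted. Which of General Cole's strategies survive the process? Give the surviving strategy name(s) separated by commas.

Opt3

For General Rowe, W strictly dominates V on the remaining columns (Opt1: 8>-5, Opt2: 5>-4, Opt3: 10>-5, Opt4: 7>-3, Opt5: 7>5); eliminate V.
General Rowe's strategy X is strictly dominated by W (Opt1: 8>7, Opt2: 5>3, Opt3: 10>-4, Opt4: 7>-3, Opt5: 7>-1) and is removed.
General Rowe's strategy Y is strictly dominated by W (Opt1: 8>6, Opt2: 5>-1, Opt3: 10>0, Opt4: 7>0, Opt5: 7>-2) and is removed.
General Rowe's strategy Z is strictly dominated by W (Opt1: 8>4, Opt2: 5>-4, Opt3: 10>1, Opt4: 7>-4, Opt5: 7>0) and is removed.
General Cole's strategy Opt1 is strictly dominated by Opt2 (W: 3>2) and is removed.
Column Opt2 is eliminated: Opt3 beats it against every remaining row (W: 10>3).
General Cole's strategy Opt4 is strictly dominated by Opt3 (W: 10>-1) and is removed.
Column Opt5 is eliminated: Opt3 beats it against every remaining row (W: 10>-2).
Among the remaining strategies, none is strictly dominated by another pure strategy of the same player, so the elimination stops.
Surviving strategies — General Rowe: {W}; General Cole: {Opt3}.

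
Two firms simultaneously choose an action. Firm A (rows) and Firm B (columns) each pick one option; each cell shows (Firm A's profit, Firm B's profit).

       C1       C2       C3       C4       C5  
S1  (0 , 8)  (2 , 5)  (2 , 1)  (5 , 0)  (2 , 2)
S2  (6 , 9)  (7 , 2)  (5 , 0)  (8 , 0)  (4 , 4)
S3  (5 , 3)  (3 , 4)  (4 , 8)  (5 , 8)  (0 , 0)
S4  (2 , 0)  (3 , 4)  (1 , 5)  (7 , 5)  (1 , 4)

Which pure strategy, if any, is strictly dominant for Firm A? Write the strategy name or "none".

S2 vs S1: C1: 6>0, C2: 7>2, C3: 5>2, C4: 8>5, C5: 4>2.
S2 vs S3: C1: 6>5, C2: 7>3, C3: 5>4, C4: 8>5, C5: 4>0.
S2 vs S4: C1: 6>2, C2: 7>3, C3: 5>1, C4: 8>7, C5: 4>1.
S2 strictly beats every other strategy against every opponent action, so it is strictly dominant.

S2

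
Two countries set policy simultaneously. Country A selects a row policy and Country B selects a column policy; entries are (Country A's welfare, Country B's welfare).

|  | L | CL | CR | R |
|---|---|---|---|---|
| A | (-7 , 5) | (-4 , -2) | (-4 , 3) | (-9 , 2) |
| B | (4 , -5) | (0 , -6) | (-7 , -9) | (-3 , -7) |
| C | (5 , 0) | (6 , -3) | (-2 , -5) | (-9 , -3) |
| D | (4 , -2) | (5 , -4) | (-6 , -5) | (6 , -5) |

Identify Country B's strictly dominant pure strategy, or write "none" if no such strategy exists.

L vs CL: A: 5>-2, B: -5>-6, C: 0>-3, D: -2>-4.
L vs CR: A: 5>3, B: -5>-9, C: 0>-5, D: -2>-5.
L vs R: A: 5>2, B: -5>-7, C: 0>-3, D: -2>-5.
L strictly beats every other strategy against every opponent action, so it is strictly dominant.

L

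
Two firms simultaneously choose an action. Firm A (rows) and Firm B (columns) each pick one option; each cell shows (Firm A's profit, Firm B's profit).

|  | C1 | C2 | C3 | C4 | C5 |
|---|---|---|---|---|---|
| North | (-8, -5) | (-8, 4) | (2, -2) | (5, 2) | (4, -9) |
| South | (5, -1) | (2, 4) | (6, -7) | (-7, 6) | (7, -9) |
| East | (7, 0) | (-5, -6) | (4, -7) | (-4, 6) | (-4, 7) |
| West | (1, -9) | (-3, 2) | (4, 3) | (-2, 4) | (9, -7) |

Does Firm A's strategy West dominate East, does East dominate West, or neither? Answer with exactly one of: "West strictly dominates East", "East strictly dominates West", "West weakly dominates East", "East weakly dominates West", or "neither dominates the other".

neither dominates the other

Compare West to East across every action of Firm B: C1: 1<7, C2: -3>-5, C3: 4=4, C4: -2>-4, C5: 9>-4.
West does better at C2, C4, C5 but worse at C1; neither strategy dominates the other.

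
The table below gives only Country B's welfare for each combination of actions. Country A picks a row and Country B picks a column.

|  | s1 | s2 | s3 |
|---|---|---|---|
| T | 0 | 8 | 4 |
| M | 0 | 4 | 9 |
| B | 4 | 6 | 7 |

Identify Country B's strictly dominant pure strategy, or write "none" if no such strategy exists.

s1 fails to dominate s2 at T (0<8).
s2 fails to dominate s3 at M (4<9).
s3 fails to dominate s2 at T (4<8).
No single strategy dominates all the others.

none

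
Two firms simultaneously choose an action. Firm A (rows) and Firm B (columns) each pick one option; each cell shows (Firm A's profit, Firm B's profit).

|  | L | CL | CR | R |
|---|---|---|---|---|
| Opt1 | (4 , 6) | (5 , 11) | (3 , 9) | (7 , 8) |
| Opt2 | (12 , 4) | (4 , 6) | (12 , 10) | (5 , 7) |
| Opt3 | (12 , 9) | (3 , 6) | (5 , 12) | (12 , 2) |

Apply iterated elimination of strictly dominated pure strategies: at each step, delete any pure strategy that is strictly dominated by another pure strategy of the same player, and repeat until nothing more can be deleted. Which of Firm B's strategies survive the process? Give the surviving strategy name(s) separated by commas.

CL, CR

Firm B's strategy L is strictly dominated by CR (Opt1: 9>6, Opt2: 10>4, Opt3: 12>9) and is removed.
Column R is eliminated: CR beats it against every remaining row (Opt1: 9>8, Opt2: 10>7, Opt3: 12>2).
Firm A's strategy Opt3 is strictly dominated by Opt2 (CL: 4>3, CR: 12>5) and is removed.
Among the remaining strategies, none is strictly dominated by another pure strategy of the same player, so the elimination stops.
Surviving strategies — Firm A: {Opt1, Opt2}; Firm B: {CL, CR}.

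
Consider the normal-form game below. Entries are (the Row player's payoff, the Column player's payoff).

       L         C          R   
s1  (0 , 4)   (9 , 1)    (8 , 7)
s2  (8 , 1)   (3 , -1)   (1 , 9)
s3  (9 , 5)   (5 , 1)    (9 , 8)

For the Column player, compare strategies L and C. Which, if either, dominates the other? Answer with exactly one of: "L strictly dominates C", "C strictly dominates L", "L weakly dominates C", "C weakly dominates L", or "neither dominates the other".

L strictly dominates C

Compare L to C across every action of the Row player: s1: 4>1, s2: 1>-1, s3: 5>1.
L gives a strictly higher payoff against every action of the Row player, so L strictly dominates C.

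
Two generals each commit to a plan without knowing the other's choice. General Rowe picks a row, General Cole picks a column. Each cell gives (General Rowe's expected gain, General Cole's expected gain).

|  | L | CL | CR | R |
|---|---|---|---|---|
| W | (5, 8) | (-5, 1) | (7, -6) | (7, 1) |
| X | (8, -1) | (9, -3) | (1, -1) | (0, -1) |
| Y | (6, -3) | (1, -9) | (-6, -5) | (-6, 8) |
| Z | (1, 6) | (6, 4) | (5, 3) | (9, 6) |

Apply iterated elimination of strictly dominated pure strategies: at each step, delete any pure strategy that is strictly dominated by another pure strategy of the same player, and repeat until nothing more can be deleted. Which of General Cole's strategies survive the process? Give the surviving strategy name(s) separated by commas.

For General Rowe, X strictly dominates Y on the remaining columns (L: 8>6, CL: 9>1, CR: 1>-6, R: 0>-6); eliminate Y.
For General Cole, L strictly dominates CL on the remaining rows (W: 8>1, X: -1>-3, Z: 6>4); eliminate CL.
Among the remaining strategies, none is strictly dominated by another pure strategy of the same player, so the elimination stops.
Surviving strategies — General Rowe: {W, X, Z}; General Cole: {L, CR, R}.

L, CR, R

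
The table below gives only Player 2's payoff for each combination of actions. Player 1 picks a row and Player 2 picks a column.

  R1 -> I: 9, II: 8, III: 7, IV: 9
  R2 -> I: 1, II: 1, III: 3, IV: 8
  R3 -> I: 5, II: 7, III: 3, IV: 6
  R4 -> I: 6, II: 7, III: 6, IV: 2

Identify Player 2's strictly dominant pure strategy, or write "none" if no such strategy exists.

I fails to dominate II at R2 (1=1).
II fails to dominate I at R1 (8<9).
III fails to dominate I at R1 (7<9).
IV fails to dominate I at R1 (9=9).
No single strategy dominates all the others.

none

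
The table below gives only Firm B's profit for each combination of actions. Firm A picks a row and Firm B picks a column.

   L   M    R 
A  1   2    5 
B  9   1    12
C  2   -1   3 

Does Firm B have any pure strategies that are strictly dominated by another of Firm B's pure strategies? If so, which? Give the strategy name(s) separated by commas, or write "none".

L, M

L: dominated, since R does at least as well everywhere (A: 5>1, B: 12>9, C: 3>2).
M is strictly dominated by R (A: 5>2, B: 12>1, C: 3>-1).
R is not dominated — it holds its own against L at A (5>1); M at A (5>2).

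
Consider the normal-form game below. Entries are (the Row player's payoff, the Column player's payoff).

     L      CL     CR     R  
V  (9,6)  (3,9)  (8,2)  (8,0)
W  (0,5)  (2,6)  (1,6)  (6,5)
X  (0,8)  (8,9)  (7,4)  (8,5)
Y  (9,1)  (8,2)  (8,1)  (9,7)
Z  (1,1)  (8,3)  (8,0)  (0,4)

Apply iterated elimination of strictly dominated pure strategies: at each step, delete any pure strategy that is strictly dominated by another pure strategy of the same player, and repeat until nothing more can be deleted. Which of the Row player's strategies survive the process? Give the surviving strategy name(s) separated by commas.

X, Y, Z

Row W is eliminated: V beats it against every remaining column (L: 9>0, CL: 3>2, CR: 8>1, R: 8>6).
Column L is eliminated: CL beats it against every remaining row (V: 9>6, X: 9>8, Y: 2>1, Z: 3>1).
The Column player's strategy CR is strictly dominated by CL (V: 9>2, X: 9>4, Y: 2>1, Z: 3>0) and is removed.
The Row player's strategy V is strictly dominated by Y (CL: 8>3, R: 9>8) and is removed.
Among the remaining strategies, none is strictly dominated by another pure strategy of the same player, so the elimination stops.
Surviving strategies — the Row player: {X, Y, Z}; the Column player: {CL, R}.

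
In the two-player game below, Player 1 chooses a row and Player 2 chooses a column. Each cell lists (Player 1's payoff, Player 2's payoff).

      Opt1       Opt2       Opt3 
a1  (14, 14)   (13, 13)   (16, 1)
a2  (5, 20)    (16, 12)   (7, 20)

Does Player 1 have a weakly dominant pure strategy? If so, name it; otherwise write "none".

none

a1 fails to dominate a2 at Opt2 (13<16).
a2 fails to dominate a1 at Opt1 (5<14).
No single strategy dominates all the others.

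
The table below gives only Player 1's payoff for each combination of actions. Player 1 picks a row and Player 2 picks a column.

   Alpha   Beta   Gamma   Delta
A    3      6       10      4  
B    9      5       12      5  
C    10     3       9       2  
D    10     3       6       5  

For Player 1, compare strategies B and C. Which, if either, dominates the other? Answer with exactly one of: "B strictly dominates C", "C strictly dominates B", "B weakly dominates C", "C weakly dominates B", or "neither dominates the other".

Compare B to C across each opponent action: Alpha: 9<10, Beta: 5>3, Gamma: 12>9, Delta: 5>2.
B does better at Beta, Gamma, Delta but worse at Alpha; neither strategy dominates the other.

neither dominates the other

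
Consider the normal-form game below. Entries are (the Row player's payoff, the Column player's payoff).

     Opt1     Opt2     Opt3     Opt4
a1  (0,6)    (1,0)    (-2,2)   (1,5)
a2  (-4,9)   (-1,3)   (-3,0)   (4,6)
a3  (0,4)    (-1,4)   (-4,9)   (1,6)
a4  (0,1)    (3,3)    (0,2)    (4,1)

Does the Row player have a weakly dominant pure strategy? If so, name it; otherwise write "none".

a4 vs a1: Opt1: 0=0, Opt2: 3>1, Opt3: 0>-2, Opt4: 4>1.
a4 vs a2: Opt1: 0>-4, Opt2: 3>-1, Opt3: 0>-3, Opt4: 4=4.
a4 vs a3: Opt1: 0=0, Opt2: 3>-1, Opt3: 0>-4, Opt4: 4>1.
a4 is at least as good as every other strategy against every opponent action, so it is weakly dominant.

a4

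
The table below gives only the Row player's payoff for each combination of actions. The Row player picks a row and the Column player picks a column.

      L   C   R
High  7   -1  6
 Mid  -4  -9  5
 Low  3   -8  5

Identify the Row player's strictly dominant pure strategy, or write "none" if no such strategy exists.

High

High vs Mid: L: 7>-4, C: -1>-9, R: 6>5.
High vs Low: L: 7>3, C: -1>-8, R: 6>5.
High strictly beats every other strategy against every opponent action, so it is strictly dominant.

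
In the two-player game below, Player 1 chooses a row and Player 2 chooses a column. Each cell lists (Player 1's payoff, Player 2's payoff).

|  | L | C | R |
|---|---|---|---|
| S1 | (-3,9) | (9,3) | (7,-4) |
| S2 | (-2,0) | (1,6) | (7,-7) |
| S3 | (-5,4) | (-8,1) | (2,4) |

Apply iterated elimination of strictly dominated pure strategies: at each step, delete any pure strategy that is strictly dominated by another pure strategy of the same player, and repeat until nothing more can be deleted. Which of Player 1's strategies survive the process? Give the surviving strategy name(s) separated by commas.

S1, S2

Player 1's strategy S3 is strictly dominated by S1 (L: -3>-5, C: 9>-8, R: 7>2) and is removed.
Column R is eliminated: L beats it against every remaining row (S1: 9>-4, S2: 0>-7).
Among the remaining strategies, none is strictly dominated by another pure strategy of the same player, so the elimination stops.
Surviving strategies — Player 1: {S1, S2}; Player 2: {L, C}.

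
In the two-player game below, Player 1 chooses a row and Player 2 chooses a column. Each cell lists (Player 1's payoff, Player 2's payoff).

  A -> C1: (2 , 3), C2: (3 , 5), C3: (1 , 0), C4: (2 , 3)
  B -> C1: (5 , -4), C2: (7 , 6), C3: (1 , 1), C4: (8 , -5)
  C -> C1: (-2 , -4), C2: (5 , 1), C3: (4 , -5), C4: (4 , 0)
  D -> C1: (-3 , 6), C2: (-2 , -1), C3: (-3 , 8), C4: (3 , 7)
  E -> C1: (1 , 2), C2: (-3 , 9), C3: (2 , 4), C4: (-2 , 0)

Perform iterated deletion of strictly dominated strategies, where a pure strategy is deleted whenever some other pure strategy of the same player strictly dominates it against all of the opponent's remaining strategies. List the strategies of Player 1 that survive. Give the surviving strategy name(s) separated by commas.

Row D is eliminated: B beats it against every remaining column (C1: 5>-3, C2: 7>-2, C3: 1>-3, C4: 8>3).
Column C1 is eliminated: C2 beats it against every remaining row (A: 5>3, B: 6>-4, C: 1>-4, E: 9>2).
Row A is eliminated: C beats it against every remaining column (C2: 5>3, C3: 4>1, C4: 4>2).
For Player 1, C strictly dominates E on the remaining columns (C2: 5>-3, C3: 4>2, C4: 4>-2); eliminate E.
For Player 2, C2 strictly dominates C3 on the remaining rows (B: 6>1, C: 1>-5); eliminate C3.
For Player 1, B strictly dominates C on the remaining columns (C2: 7>5, C4: 8>4); eliminate C.
Player 2's strategy C4 is strictly dominated by C2 (B: 6>-5) and is removed.
Among the remaining strategies, none is strictly dominated by another pure strategy of the same player, so the elimination stops.
Surviving strategies — Player 1: {B}; Player 2: {C2}.

B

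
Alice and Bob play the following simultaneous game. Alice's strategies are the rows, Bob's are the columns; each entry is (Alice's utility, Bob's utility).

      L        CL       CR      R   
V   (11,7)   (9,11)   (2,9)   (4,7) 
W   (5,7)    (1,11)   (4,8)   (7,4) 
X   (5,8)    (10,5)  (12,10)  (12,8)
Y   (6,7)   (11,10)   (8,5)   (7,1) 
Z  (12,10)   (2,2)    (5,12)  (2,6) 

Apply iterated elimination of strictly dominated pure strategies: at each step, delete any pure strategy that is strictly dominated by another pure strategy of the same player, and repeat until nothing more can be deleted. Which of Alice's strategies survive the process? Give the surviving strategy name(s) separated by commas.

Column R is eliminated: CR beats it against every remaining row (V: 9>7, W: 8>4, X: 10>8, Y: 5>1, Z: 12>6).
For Alice, Y strictly dominates W on the remaining columns (L: 6>5, CL: 11>1, CR: 8>4); eliminate W.
Among the remaining strategies, none is strictly dominated by another pure strategy of the same player, so the elimination stops.
Surviving strategies — Alice: {V, X, Y, Z}; Bob: {L, CL, CR}.

V, X, Y, Z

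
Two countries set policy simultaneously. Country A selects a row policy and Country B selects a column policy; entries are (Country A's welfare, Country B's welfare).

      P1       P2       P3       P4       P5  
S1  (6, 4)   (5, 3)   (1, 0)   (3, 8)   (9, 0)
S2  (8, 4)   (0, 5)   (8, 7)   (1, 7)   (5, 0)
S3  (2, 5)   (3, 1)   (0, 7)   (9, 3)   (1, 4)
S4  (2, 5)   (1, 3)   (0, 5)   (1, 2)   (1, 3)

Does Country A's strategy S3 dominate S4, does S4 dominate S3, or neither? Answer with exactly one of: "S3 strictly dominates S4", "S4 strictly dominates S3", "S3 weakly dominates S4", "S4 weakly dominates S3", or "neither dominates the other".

S3's payoffs vs S4's, by Country B's action — P1: 2=2, P2: 3>1, P3: 0=0, P4: 9>1, P5: 1=1.
S3 is at least as good everywhere and strictly better somewhere (tied only at P1, P3, P5), so S3 weakly but not strictly dominates S4.

S3 weakly dominates S4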